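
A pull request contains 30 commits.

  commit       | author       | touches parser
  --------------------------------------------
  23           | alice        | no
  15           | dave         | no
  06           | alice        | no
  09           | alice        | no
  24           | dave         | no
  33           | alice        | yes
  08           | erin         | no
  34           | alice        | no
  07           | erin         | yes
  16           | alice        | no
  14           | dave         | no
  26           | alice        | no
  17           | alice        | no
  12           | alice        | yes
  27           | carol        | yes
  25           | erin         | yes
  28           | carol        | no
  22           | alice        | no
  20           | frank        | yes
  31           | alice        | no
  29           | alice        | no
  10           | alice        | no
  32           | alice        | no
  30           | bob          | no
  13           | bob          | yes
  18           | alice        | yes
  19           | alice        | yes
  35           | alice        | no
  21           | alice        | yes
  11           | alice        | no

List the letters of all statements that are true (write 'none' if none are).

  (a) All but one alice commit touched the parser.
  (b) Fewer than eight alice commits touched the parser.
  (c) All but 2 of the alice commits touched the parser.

|A| = 19, |A ∩ B| = 5, |A ∖ B| = 14.
(a) |A ∖ B| = 1: fails.
(b) |A ∩ B| < 8: holds.
(c) |A ∖ B| = 2: fails.

(b)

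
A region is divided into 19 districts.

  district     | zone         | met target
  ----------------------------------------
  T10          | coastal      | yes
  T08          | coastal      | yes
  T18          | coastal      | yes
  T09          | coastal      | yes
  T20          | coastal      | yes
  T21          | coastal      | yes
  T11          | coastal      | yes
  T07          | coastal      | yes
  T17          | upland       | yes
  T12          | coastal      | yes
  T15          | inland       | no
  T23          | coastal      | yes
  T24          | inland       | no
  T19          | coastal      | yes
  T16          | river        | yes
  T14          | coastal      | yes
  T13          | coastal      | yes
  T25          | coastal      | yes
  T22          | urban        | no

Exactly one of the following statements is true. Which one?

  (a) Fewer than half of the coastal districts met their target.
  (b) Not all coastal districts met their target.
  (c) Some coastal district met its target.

|A| = 14, |A ∩ B| = 14, |A ∖ B| = 0.
(a) requires |A ∩ B| < |A ∖ B|: false.
(b) requires A ⊄ B (|A ∖ B| ≥ 1): false.
(c) requires A ∩ B ≠ ∅ (|A ∩ B| ≥ 1): true.

(c)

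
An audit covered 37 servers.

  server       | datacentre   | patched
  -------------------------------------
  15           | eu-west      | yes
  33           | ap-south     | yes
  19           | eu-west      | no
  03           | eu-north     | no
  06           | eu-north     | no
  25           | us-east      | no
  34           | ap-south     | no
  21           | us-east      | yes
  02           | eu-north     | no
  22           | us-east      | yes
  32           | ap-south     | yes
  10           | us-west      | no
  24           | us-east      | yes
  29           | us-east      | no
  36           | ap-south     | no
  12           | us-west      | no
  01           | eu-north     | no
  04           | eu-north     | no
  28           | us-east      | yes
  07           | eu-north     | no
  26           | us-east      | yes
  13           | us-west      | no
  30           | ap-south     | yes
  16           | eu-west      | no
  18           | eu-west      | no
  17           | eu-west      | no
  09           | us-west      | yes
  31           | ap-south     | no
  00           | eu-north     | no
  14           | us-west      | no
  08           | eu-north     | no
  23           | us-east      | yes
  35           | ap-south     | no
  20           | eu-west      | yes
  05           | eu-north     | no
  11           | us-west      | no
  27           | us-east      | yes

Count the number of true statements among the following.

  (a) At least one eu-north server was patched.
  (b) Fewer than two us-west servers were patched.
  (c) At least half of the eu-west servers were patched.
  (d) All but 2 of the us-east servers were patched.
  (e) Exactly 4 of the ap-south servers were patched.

(a) eu-north: |A| = 9, |A ∩ B| = 0; needs A ∩ B ≠ ∅ (|A ∩ B| ≥ 1) — false.
(b) us-west: |A| = 6, |A ∩ B| = 1; needs |A ∩ B| < 2 — true.
(c) eu-west: |A| = 6, |A ∩ B| = 2; needs |A ∩ B| ≥ |A ∖ B| — false.
(d) us-east: |A| = 9, |A ∩ B| = 7; needs |A ∖ B| = 2 — true.
(e) ap-south: |A| = 7, |A ∩ B| = 3; needs |A ∩ B| = 4 — false.

2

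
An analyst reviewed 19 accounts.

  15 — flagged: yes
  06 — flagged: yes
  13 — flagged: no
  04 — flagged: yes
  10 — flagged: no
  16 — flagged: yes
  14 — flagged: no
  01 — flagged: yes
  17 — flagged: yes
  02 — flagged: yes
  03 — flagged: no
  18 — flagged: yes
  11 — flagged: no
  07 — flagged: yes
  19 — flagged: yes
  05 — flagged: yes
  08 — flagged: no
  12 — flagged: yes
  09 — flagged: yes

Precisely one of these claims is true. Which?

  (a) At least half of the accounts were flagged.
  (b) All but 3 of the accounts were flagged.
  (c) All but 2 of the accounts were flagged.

|A| = 19, |A ∩ B| = 13, |A ∖ B| = 6.
(a) requires |A ∩ B| ≥ |A ∖ B|: true.
(b) requires |A ∖ B| = 3: false.
(c) requires |A ∖ B| = 2: false.

(a)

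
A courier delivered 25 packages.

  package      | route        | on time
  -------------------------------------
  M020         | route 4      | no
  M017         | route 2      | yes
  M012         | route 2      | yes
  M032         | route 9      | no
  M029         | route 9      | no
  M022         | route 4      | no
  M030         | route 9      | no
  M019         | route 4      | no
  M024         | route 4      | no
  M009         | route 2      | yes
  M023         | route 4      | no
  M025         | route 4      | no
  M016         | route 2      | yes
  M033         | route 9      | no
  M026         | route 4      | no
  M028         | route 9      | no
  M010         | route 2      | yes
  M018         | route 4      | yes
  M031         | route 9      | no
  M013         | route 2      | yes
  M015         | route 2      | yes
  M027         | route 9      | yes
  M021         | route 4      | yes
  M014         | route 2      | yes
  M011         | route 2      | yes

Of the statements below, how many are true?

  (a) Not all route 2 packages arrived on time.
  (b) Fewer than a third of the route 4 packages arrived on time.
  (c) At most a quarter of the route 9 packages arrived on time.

2

(a) route 2: |A| = 9, |A ∩ B| = 9; needs A ⊄ B (|A ∖ B| ≥ 1) — false.
(b) route 4: |A| = 9, |A ∩ B| = 2; needs |A ∩ B| / |A| < 1/3 — true.
(c) route 9: |A| = 7, |A ∩ B| = 1; needs |A ∩ B| / |A| ≤ 1/4 — true.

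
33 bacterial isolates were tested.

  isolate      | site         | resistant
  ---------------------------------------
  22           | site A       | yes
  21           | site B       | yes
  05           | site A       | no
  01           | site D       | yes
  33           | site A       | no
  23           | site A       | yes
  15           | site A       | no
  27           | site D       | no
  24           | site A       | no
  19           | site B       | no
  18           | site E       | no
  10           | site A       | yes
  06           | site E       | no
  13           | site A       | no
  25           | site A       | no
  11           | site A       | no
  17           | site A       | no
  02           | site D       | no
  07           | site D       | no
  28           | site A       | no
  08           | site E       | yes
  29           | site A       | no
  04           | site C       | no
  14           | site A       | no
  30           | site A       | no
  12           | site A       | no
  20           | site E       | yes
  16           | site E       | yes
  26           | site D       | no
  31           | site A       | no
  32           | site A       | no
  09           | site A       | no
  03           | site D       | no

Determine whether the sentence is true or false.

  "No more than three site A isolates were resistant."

True

The determiner here denotes the relation: |A ∩ B| ≤ 3.
|A| = 19, |A ∩ B| = 3, |A ∖ B| = 16.
|A ∩ B| = 3, so the statement is true.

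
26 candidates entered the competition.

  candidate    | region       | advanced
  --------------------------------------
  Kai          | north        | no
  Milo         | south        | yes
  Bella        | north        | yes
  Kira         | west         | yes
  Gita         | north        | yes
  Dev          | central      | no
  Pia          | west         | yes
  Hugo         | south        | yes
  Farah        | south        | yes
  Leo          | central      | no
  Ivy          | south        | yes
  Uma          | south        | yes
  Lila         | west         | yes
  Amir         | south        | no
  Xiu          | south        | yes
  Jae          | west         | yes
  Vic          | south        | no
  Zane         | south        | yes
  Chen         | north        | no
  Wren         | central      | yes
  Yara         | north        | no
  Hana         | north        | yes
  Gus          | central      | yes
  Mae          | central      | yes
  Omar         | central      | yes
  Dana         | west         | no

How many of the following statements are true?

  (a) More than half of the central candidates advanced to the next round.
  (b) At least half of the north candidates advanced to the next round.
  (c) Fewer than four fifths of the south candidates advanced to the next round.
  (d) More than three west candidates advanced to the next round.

(a) central: |A| = 6, |A ∩ B| = 4; needs |A ∩ B| > |A ∖ B| — true.
(b) north: |A| = 6, |A ∩ B| = 3; needs |A ∩ B| ≥ |A ∖ B| — true.
(c) south: |A| = 9, |A ∩ B| = 7; needs |A ∩ B| / |A| < 4/5 — true.
(d) west: |A| = 5, |A ∩ B| = 4; needs |A ∩ B| > 3 — true.

4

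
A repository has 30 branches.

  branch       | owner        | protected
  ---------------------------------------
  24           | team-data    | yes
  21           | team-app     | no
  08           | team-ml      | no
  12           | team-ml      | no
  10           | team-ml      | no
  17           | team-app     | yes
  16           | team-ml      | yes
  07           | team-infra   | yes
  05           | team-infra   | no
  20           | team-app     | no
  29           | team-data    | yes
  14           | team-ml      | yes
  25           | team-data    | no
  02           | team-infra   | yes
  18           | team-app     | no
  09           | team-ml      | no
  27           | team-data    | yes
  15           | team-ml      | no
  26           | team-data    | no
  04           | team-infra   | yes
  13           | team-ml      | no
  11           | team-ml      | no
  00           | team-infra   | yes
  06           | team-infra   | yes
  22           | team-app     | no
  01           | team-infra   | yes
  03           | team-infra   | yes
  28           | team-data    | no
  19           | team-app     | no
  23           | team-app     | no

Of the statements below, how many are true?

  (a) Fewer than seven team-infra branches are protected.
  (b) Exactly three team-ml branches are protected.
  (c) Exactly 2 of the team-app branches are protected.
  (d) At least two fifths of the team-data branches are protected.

1

(a) team-infra: |A| = 8, |A ∩ B| = 7; needs |A ∩ B| < 7 — false.
(b) team-ml: |A| = 9, |A ∩ B| = 2; needs |A ∩ B| = 3 — false.
(c) team-app: |A| = 7, |A ∩ B| = 1; needs |A ∩ B| = 2 — false.
(d) team-data: |A| = 6, |A ∩ B| = 3; needs |A ∩ B| / |A| ≥ 2/5 — true.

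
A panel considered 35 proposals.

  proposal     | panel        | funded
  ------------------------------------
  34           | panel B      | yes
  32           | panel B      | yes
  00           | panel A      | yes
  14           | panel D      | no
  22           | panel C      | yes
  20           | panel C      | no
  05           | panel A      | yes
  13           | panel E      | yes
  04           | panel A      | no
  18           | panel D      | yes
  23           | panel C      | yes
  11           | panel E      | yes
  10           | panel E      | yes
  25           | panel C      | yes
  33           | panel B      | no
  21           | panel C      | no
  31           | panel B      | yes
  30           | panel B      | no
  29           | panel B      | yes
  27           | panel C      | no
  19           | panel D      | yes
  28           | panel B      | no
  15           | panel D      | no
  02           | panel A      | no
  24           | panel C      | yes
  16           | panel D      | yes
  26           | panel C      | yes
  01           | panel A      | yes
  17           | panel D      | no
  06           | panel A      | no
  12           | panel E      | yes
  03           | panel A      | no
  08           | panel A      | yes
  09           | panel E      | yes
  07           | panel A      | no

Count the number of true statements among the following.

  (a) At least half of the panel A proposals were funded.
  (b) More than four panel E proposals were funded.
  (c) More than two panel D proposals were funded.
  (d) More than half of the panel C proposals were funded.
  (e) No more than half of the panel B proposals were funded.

3

(a) panel A: |A| = 9, |A ∩ B| = 4; needs |A ∩ B| ≥ |A ∖ B| — false.
(b) panel E: |A| = 5, |A ∩ B| = 5; needs |A ∩ B| > 4 — true.
(c) panel D: |A| = 6, |A ∩ B| = 3; needs |A ∩ B| > 2 — true.
(d) panel C: |A| = 8, |A ∩ B| = 5; needs |A ∩ B| > |A ∖ B| — true.
(e) panel B: |A| = 7, |A ∩ B| = 4; needs |A ∩ B| ≤ |A ∖ B| — false.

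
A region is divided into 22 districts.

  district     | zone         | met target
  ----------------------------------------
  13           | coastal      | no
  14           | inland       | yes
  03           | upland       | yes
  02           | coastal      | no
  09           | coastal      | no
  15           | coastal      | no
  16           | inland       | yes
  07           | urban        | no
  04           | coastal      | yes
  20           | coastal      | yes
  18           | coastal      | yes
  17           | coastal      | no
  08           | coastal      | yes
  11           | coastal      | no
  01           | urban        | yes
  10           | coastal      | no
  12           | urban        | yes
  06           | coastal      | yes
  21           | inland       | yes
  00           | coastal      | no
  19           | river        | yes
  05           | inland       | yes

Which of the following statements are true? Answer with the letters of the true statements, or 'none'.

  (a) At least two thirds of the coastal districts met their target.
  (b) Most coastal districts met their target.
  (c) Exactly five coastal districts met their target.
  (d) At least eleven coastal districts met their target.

(c)

|A| = 13, |A ∩ B| = 5, |A ∖ B| = 8.
(a) |A ∩ B| / |A| ≥ 2/3: fails.
(b) |A ∩ B| > |A ∖ B|: fails.
(c) |A ∩ B| = 5: holds.
(d) |A ∩ B| ≥ 11: fails.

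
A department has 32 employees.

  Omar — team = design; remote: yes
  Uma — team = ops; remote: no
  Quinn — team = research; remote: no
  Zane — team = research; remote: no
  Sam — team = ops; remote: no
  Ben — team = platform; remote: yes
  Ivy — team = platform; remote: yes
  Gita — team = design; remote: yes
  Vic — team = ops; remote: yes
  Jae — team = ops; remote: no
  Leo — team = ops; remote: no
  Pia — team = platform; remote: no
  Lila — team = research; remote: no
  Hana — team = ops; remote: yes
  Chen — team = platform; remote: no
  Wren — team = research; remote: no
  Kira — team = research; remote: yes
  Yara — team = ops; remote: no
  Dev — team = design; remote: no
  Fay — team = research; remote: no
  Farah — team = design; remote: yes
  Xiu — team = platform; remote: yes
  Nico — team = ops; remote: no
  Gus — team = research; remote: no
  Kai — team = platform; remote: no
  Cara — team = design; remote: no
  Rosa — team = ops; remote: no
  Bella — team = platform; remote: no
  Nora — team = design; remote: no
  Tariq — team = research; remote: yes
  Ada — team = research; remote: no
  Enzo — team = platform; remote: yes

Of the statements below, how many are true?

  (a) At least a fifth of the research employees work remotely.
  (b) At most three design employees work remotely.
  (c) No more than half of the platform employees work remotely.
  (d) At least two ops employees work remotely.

4

(a) research: |A| = 9, |A ∩ B| = 2; needs |A ∩ B| / |A| ≥ 1/5 — true.
(b) design: |A| = 6, |A ∩ B| = 3; needs |A ∩ B| ≤ 3 — true.
(c) platform: |A| = 8, |A ∩ B| = 4; needs |A ∩ B| ≤ |A ∖ B| — true.
(d) ops: |A| = 9, |A ∩ B| = 2; needs |A ∩ B| ≥ 2 — true.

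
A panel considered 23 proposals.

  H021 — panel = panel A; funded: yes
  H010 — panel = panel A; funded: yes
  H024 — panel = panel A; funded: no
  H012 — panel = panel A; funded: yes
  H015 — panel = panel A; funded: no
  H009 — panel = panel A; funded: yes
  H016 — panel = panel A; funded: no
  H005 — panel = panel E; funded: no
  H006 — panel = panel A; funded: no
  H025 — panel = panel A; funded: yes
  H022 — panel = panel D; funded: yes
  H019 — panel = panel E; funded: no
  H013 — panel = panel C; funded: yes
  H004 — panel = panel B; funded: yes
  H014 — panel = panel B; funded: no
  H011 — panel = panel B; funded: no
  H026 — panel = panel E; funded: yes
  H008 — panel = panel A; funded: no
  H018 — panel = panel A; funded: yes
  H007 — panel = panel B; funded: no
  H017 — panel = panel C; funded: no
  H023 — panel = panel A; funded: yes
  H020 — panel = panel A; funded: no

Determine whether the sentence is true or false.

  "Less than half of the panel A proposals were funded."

The determiner here denotes the relation: |A ∩ B| < |A ∖ B|.
A (the restrictor) = {H021, H010, H024, H012, H015, H009, H016, H006, H025, H008, H018, H023, H020}, |A| = 13.
A ∩ B = {H021, H010, H012, H009, H025, H018, H023}, so |A ∩ B| = 7.
A ∖ B = {H024, H015, H016, H006, H008, H020}, so |A ∖ B| = 6.
7 > 6, so the statement is false.

False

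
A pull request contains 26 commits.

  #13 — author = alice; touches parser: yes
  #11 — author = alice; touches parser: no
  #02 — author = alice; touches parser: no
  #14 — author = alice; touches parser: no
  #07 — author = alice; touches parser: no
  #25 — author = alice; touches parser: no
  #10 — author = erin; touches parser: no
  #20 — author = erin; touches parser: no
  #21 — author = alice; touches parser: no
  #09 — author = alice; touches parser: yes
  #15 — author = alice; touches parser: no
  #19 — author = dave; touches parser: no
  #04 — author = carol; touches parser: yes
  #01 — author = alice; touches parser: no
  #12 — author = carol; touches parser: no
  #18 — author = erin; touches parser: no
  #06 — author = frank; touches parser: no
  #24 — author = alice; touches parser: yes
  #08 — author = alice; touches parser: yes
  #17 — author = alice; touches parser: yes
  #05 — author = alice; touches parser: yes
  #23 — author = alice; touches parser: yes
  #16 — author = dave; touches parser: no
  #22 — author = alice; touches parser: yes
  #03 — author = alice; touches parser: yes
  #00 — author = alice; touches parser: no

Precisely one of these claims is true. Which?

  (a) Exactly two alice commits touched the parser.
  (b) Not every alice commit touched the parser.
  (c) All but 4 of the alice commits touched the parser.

|A| = 18, |A ∩ B| = 9, |A ∖ B| = 9.
(a) requires |A ∩ B| = 2: false.
(b) requires A ⊄ B (|A ∖ B| ≥ 1): true.
(c) requires |A ∖ B| = 4: false.

(b)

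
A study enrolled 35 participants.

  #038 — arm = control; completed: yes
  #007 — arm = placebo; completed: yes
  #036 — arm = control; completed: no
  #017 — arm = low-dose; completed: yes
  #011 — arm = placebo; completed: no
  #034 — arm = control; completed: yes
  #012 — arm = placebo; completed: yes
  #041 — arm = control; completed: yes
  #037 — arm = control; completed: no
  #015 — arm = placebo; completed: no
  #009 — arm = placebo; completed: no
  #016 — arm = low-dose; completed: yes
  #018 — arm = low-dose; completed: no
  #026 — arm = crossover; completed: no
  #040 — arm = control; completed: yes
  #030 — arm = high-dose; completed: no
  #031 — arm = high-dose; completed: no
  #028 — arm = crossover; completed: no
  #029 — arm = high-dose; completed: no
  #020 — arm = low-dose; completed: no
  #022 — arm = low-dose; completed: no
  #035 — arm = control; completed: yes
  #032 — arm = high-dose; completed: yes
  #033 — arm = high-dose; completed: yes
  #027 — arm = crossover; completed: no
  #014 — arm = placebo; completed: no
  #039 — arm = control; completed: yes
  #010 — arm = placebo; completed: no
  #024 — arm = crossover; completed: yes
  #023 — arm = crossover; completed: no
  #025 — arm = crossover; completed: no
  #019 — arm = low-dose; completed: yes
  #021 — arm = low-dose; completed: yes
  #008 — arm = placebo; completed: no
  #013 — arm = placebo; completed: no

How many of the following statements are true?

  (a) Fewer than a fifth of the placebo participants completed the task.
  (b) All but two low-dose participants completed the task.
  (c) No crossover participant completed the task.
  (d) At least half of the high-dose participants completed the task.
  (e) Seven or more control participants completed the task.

(a) placebo: |A| = 9, |A ∩ B| = 2; needs |A ∩ B| / |A| < 1/5 — false.
(b) low-dose: |A| = 7, |A ∩ B| = 4; needs |A ∖ B| = 2 — false.
(c) crossover: |A| = 6, |A ∩ B| = 1; needs A ∩ B = ∅ (|A ∩ B| = 0) — false.
(d) high-dose: |A| = 5, |A ∩ B| = 2; needs |A ∩ B| ≥ |A ∖ B| — false.
(e) control: |A| = 8, |A ∩ B| = 6; needs |A ∩ B| ≥ 7 — false.

0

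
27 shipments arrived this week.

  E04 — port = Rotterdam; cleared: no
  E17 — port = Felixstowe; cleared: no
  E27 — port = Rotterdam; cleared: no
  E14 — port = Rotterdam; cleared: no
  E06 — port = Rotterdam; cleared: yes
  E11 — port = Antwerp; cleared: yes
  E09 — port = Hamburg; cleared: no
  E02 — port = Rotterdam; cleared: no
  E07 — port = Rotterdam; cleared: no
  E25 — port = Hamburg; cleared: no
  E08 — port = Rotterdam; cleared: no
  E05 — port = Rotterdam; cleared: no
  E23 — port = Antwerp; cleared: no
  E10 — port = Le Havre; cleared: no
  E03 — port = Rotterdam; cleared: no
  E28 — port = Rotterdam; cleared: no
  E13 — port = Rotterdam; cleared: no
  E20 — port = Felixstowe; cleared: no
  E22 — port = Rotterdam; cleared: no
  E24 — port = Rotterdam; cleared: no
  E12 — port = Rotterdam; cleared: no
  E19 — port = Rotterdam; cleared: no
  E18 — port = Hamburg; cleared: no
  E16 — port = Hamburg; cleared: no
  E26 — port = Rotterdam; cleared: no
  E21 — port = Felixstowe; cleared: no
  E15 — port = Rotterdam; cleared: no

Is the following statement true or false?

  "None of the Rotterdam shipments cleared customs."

False

The determiner here denotes the relation: A ∩ B = ∅ (|A ∩ B| = 0).
|A| = 17, |A ∩ B| = 1, |A ∖ B| = 16.
So the statement is false.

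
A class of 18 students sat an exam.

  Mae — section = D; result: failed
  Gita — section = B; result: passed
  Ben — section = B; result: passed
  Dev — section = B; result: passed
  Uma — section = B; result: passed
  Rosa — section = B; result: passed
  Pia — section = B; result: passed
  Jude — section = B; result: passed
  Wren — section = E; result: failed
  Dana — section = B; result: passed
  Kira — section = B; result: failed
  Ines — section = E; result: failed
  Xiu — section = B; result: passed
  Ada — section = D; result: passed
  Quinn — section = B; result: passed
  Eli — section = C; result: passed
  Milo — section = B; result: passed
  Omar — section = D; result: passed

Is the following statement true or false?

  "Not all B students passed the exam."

The determiner here denotes the relation: A ⊄ B (|A ∖ B| ≥ 1).
A (the restrictor) = {Gita, Ben, Dev, Uma, Rosa, Pia, Jude, Dana, Kira, Xiu, Quinn, Milo}, |A| = 12.
A ∖ B = {Kira}, so |A ∖ B| = 1.
So the statement is true.

True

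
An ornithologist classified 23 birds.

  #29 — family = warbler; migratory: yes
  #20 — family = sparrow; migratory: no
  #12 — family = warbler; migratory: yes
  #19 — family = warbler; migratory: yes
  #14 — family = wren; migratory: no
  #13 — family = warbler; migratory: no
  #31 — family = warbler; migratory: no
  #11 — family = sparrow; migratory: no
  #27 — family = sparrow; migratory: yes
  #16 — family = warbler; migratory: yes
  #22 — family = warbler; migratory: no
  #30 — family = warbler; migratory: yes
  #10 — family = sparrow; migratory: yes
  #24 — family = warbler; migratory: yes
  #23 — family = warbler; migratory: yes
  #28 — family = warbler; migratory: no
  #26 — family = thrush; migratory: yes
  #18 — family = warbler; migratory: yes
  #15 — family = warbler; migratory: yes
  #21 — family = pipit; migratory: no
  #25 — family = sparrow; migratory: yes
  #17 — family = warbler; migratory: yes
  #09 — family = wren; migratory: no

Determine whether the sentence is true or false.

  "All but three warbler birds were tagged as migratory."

'All but three warbler birds were tagged as migratory' holds iff |A ∖ B| = 3.
A (the restrictor) = {#29, #12, #19, #13, #31, #16, #22, #30, #24, #23, #28, #18, #15, #17}, |A| = 14.
A ∖ B = {#13, #31, #22, #28}, so |A ∖ B| = 4.
|A ∖ B| = 4, so the statement is false.

False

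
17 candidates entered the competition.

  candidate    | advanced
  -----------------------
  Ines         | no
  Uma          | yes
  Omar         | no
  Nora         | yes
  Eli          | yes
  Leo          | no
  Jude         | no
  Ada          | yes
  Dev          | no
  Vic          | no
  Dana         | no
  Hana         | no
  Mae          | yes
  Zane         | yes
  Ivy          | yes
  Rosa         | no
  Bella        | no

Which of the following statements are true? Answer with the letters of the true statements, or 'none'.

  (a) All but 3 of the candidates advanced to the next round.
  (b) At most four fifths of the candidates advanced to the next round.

|A| = 17, |A ∩ B| = 7, |A ∖ B| = 10.
(a) |A ∖ B| = 3: fails.
(b) |A ∩ B| / |A| ≤ 4/5: holds.

(b)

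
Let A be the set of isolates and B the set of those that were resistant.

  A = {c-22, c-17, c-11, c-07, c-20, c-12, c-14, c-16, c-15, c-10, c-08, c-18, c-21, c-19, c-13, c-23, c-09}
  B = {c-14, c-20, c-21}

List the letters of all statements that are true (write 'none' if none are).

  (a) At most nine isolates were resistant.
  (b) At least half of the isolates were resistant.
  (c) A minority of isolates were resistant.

(a), (c)

|A| = 17, |A ∩ B| = 3, |A ∖ B| = 14.
(a) |A ∩ B| ≤ 9: holds.
(b) |A ∩ B| ≥ |A ∖ B|: fails.
(c) |A ∩ B| < |A ∖ B|: holds.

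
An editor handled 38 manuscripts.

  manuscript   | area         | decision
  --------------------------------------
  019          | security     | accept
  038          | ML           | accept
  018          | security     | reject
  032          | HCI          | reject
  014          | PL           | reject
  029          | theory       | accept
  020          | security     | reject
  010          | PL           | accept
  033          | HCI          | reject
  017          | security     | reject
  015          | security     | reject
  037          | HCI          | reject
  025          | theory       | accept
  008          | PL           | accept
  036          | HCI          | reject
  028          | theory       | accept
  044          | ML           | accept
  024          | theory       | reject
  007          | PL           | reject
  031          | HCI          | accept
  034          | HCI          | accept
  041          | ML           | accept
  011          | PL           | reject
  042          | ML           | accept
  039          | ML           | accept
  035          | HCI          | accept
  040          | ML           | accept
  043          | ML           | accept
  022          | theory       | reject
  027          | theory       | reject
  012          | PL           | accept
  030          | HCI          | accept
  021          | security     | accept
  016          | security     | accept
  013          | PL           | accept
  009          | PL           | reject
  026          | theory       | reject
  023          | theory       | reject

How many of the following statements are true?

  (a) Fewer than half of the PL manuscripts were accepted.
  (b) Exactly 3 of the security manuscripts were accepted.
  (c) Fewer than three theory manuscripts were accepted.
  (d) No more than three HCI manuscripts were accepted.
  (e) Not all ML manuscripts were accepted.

(a) PL: |A| = 8, |A ∩ B| = 4; needs |A ∩ B| < |A ∖ B| — false.
(b) security: |A| = 7, |A ∩ B| = 3; needs |A ∩ B| = 3 — true.
(c) theory: |A| = 8, |A ∩ B| = 3; needs |A ∩ B| < 3 — false.
(d) HCI: |A| = 8, |A ∩ B| = 4; needs |A ∩ B| ≤ 3 — false.
(e) ML: |A| = 7, |A ∩ B| = 7; needs A ⊄ B (|A ∖ B| ≥ 1) — false.

1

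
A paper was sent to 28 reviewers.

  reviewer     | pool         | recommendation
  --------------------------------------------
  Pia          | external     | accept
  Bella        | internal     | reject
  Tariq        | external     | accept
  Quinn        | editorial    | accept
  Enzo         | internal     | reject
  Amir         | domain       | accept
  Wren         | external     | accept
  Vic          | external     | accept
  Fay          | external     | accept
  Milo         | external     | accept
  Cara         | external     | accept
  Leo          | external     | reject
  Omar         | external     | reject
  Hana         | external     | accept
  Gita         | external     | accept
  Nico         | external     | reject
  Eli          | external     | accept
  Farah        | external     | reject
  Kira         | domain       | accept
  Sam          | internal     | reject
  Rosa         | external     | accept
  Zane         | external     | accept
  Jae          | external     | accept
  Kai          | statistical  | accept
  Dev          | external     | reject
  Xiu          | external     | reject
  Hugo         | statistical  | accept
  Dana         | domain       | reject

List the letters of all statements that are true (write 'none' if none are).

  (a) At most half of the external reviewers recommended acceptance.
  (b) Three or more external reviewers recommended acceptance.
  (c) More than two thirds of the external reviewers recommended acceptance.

|A| = 19, |A ∩ B| = 13, |A ∖ B| = 6.
(a) |A ∩ B| ≤ |A ∖ B|: fails.
(b) |A ∩ B| ≥ 3: holds.
(c) |A ∩ B| / |A| > 2/3: holds.

(b), (c)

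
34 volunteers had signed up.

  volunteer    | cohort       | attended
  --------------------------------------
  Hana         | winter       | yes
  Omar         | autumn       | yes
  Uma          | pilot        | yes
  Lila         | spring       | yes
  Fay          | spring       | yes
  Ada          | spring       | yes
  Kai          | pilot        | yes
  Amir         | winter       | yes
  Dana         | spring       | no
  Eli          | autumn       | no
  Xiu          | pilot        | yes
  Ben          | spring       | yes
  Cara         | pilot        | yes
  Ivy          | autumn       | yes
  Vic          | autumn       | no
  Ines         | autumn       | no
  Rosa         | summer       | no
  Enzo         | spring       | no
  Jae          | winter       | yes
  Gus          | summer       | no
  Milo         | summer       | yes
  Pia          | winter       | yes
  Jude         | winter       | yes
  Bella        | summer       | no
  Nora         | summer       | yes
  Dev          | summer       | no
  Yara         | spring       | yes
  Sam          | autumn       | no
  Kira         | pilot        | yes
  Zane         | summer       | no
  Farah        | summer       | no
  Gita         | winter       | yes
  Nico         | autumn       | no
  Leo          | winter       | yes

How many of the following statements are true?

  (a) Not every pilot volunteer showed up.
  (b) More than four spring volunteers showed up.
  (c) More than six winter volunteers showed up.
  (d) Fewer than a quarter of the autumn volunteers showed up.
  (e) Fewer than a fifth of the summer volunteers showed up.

2

(a) pilot: |A| = 5, |A ∩ B| = 5; needs A ⊄ B (|A ∖ B| ≥ 1) — false.
(b) spring: |A| = 7, |A ∩ B| = 5; needs |A ∩ B| > 4 — true.
(c) winter: |A| = 7, |A ∩ B| = 7; needs |A ∩ B| > 6 — true.
(d) autumn: |A| = 7, |A ∩ B| = 2; needs |A ∩ B| / |A| < 1/4 — false.
(e) summer: |A| = 8, |A ∩ B| = 2; needs |A ∩ B| / |A| < 1/5 — false.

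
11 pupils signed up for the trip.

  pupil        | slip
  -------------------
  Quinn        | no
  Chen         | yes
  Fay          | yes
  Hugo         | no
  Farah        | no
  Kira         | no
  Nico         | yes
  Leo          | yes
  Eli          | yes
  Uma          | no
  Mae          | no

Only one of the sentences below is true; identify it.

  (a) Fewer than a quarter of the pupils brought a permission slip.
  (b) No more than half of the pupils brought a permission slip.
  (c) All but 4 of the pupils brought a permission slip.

|A| = 11, |A ∩ B| = 5, |A ∖ B| = 6.
(a) requires |A ∩ B| / |A| < 1/4: false.
(b) requires |A ∩ B| ≤ |A ∖ B|: true.
(c) requires |A ∖ B| = 4: false.

(b)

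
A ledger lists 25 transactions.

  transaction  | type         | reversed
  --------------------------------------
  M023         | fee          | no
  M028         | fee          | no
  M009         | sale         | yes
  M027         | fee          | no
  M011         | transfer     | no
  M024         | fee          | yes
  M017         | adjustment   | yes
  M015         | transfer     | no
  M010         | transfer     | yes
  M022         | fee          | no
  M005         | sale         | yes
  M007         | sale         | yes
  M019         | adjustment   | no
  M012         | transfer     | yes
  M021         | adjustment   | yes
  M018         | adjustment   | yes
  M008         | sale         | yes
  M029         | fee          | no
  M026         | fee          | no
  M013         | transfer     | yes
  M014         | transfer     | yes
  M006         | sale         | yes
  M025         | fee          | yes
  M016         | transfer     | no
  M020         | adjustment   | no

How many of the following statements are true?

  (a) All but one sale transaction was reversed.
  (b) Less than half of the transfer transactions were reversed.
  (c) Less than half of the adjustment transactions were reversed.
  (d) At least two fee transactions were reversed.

1

(a) sale: |A| = 5, |A ∩ B| = 5; needs |A ∖ B| = 1 — false.
(b) transfer: |A| = 7, |A ∩ B| = 4; needs |A ∩ B| < |A ∖ B| — false.
(c) adjustment: |A| = 5, |A ∩ B| = 3; needs |A ∩ B| < |A ∖ B| — false.
(d) fee: |A| = 8, |A ∩ B| = 2; needs |A ∩ B| ≥ 2 — true.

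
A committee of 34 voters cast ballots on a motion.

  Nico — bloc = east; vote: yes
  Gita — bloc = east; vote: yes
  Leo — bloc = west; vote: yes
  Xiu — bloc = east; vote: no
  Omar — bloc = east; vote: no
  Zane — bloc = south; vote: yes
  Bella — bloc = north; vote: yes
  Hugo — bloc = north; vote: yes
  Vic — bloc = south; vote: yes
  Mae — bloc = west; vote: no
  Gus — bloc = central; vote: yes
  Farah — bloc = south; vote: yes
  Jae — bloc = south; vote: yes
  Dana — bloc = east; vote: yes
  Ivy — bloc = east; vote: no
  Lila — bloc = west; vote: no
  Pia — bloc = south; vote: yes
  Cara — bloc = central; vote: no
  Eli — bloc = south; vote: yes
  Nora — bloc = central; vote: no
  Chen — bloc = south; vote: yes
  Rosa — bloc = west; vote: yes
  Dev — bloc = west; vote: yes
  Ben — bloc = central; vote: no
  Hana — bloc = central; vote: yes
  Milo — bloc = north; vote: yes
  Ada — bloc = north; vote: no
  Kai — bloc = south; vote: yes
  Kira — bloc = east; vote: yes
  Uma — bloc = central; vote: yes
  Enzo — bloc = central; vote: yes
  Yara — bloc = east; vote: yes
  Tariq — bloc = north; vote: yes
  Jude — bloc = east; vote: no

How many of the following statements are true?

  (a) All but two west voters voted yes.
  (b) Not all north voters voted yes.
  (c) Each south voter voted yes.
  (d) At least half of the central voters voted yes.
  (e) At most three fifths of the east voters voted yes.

(a) west: |A| = 5, |A ∩ B| = 3; needs |A ∖ B| = 2 — true.
(b) north: |A| = 5, |A ∩ B| = 4; needs A ⊄ B (|A ∖ B| ≥ 1) — true.
(c) south: |A| = 8, |A ∩ B| = 8; needs A ⊆ B, i.e. every element of A is in B (|A ∖ B| = 0) — true.
(d) central: |A| = 7, |A ∩ B| = 4; needs |A ∩ B| ≥ |A ∖ B| — true.
(e) east: |A| = 9, |A ∩ B| = 5; needs |A ∩ B| / |A| ≤ 3/5 — true.

5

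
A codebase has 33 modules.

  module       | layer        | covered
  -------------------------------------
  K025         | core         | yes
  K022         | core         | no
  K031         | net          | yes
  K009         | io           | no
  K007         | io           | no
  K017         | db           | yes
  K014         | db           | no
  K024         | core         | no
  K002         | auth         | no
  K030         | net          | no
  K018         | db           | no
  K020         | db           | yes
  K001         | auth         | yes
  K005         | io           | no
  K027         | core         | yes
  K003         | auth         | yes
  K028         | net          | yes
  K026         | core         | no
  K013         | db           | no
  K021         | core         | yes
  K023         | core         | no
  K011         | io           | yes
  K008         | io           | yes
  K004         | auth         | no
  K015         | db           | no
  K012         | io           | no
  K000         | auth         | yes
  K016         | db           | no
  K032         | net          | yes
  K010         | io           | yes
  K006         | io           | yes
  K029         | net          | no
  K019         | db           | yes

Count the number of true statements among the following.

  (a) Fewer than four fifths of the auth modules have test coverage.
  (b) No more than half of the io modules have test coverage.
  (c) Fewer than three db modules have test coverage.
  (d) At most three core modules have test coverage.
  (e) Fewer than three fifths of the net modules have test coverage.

3

(a) auth: |A| = 5, |A ∩ B| = 3; needs |A ∩ B| / |A| < 4/5 — true.
(b) io: |A| = 8, |A ∩ B| = 4; needs |A ∩ B| ≤ |A ∖ B| — true.
(c) db: |A| = 8, |A ∩ B| = 3; needs |A ∩ B| < 3 — false.
(d) core: |A| = 7, |A ∩ B| = 3; needs |A ∩ B| ≤ 3 — true.
(e) net: |A| = 5, |A ∩ B| = 3; needs |A ∩ B| / |A| < 3/5 — false.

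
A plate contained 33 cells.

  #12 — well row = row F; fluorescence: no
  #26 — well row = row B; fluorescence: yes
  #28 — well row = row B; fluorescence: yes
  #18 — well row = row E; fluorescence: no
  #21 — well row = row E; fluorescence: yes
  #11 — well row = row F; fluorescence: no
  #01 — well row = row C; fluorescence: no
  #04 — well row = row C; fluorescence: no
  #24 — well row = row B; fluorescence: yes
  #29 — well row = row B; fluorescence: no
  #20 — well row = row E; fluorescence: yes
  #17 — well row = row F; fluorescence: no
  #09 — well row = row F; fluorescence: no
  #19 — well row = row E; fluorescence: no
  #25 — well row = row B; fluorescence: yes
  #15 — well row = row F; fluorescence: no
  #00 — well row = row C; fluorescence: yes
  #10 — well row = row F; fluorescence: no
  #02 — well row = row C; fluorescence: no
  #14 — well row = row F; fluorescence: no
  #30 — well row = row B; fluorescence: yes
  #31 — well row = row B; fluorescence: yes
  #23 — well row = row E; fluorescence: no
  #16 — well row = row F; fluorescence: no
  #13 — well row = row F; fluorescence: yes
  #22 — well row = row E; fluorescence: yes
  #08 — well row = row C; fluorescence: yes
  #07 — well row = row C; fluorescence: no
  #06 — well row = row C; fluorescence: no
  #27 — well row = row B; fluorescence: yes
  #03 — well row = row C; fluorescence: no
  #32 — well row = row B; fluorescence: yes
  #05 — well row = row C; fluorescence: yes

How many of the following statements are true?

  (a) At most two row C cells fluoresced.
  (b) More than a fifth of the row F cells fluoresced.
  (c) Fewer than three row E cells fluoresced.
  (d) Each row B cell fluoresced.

0

(a) row C: |A| = 9, |A ∩ B| = 3; needs |A ∩ B| ≤ 2 — false.
(b) row F: |A| = 9, |A ∩ B| = 1; needs |A ∩ B| / |A| > 1/5 — false.
(c) row E: |A| = 6, |A ∩ B| = 3; needs |A ∩ B| < 3 — false.
(d) row B: |A| = 9, |A ∩ B| = 8; needs A ⊆ B, i.e. every element of A is in B (|A ∖ B| = 0) — false.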